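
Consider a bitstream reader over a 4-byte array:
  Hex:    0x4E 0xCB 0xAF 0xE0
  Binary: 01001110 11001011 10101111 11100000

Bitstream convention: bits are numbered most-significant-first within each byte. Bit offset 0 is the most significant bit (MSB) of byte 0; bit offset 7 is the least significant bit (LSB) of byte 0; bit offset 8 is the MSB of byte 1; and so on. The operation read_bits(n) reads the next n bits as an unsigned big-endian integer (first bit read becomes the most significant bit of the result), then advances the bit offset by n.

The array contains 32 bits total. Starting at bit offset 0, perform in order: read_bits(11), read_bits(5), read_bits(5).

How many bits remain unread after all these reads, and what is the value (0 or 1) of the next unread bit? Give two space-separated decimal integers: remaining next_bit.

Answer: 11 1

Derivation:
Read 1: bits[0:11] width=11 -> value=630 (bin 01001110110); offset now 11 = byte 1 bit 3; 21 bits remain
Read 2: bits[11:16] width=5 -> value=11 (bin 01011); offset now 16 = byte 2 bit 0; 16 bits remain
Read 3: bits[16:21] width=5 -> value=21 (bin 10101); offset now 21 = byte 2 bit 5; 11 bits remain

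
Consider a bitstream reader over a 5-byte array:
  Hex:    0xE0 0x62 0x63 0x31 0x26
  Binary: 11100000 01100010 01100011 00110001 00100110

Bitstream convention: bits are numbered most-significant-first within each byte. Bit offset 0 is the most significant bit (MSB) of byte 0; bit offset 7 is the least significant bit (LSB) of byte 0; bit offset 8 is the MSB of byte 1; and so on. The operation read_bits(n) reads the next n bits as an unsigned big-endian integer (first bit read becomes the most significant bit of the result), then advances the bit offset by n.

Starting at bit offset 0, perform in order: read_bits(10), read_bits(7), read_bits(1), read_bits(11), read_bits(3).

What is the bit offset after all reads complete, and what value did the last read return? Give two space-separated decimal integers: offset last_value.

Answer: 32 1

Derivation:
Read 1: bits[0:10] width=10 -> value=897 (bin 1110000001); offset now 10 = byte 1 bit 2; 30 bits remain
Read 2: bits[10:17] width=7 -> value=68 (bin 1000100); offset now 17 = byte 2 bit 1; 23 bits remain
Read 3: bits[17:18] width=1 -> value=1 (bin 1); offset now 18 = byte 2 bit 2; 22 bits remain
Read 4: bits[18:29] width=11 -> value=1126 (bin 10001100110); offset now 29 = byte 3 bit 5; 11 bits remain
Read 5: bits[29:32] width=3 -> value=1 (bin 001); offset now 32 = byte 4 bit 0; 8 bits remain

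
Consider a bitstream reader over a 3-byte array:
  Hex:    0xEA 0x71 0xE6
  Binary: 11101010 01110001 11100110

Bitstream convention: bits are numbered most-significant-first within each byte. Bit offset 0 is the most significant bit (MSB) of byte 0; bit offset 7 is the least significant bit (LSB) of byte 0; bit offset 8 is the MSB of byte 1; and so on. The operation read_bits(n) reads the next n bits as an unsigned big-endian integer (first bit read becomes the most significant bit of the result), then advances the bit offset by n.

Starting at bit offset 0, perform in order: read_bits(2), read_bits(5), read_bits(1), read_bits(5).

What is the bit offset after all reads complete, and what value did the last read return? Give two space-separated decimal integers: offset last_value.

Read 1: bits[0:2] width=2 -> value=3 (bin 11); offset now 2 = byte 0 bit 2; 22 bits remain
Read 2: bits[2:7] width=5 -> value=21 (bin 10101); offset now 7 = byte 0 bit 7; 17 bits remain
Read 3: bits[7:8] width=1 -> value=0 (bin 0); offset now 8 = byte 1 bit 0; 16 bits remain
Read 4: bits[8:13] width=5 -> value=14 (bin 01110); offset now 13 = byte 1 bit 5; 11 bits remain

Answer: 13 14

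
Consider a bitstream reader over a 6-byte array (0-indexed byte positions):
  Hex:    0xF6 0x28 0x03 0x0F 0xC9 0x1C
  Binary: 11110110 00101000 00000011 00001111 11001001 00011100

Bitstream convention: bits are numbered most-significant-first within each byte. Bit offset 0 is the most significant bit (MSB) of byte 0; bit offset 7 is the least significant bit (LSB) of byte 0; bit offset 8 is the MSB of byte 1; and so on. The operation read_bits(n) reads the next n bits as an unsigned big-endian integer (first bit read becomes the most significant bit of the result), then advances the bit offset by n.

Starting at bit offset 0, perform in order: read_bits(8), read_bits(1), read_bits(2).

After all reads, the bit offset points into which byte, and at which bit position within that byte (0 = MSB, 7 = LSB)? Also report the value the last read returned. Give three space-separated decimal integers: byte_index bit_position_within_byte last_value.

Answer: 1 3 1

Derivation:
Read 1: bits[0:8] width=8 -> value=246 (bin 11110110); offset now 8 = byte 1 bit 0; 40 bits remain
Read 2: bits[8:9] width=1 -> value=0 (bin 0); offset now 9 = byte 1 bit 1; 39 bits remain
Read 3: bits[9:11] width=2 -> value=1 (bin 01); offset now 11 = byte 1 bit 3; 37 bits remain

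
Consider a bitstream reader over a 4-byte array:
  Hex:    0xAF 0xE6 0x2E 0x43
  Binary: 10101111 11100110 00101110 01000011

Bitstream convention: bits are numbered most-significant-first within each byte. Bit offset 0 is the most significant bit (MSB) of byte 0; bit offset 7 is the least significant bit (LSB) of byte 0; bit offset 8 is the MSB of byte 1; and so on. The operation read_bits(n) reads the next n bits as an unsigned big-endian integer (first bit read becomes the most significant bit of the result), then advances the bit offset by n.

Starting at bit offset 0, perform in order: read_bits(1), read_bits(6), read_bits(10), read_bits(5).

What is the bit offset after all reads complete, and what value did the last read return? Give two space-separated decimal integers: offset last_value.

Answer: 22 11

Derivation:
Read 1: bits[0:1] width=1 -> value=1 (bin 1); offset now 1 = byte 0 bit 1; 31 bits remain
Read 2: bits[1:7] width=6 -> value=23 (bin 010111); offset now 7 = byte 0 bit 7; 25 bits remain
Read 3: bits[7:17] width=10 -> value=972 (bin 1111001100); offset now 17 = byte 2 bit 1; 15 bits remain
Read 4: bits[17:22] width=5 -> value=11 (bin 01011); offset now 22 = byte 2 bit 6; 10 bits remain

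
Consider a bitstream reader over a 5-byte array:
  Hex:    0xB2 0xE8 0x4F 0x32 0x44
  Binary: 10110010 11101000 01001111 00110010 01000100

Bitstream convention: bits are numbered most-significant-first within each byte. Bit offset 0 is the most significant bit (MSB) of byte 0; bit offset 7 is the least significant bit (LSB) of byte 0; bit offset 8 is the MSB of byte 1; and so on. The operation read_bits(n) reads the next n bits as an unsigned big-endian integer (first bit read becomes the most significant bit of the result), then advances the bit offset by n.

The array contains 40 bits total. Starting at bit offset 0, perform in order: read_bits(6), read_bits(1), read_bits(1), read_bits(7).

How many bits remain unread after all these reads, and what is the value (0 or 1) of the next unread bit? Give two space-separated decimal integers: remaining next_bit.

Read 1: bits[0:6] width=6 -> value=44 (bin 101100); offset now 6 = byte 0 bit 6; 34 bits remain
Read 2: bits[6:7] width=1 -> value=1 (bin 1); offset now 7 = byte 0 bit 7; 33 bits remain
Read 3: bits[7:8] width=1 -> value=0 (bin 0); offset now 8 = byte 1 bit 0; 32 bits remain
Read 4: bits[8:15] width=7 -> value=116 (bin 1110100); offset now 15 = byte 1 bit 7; 25 bits remain

Answer: 25 0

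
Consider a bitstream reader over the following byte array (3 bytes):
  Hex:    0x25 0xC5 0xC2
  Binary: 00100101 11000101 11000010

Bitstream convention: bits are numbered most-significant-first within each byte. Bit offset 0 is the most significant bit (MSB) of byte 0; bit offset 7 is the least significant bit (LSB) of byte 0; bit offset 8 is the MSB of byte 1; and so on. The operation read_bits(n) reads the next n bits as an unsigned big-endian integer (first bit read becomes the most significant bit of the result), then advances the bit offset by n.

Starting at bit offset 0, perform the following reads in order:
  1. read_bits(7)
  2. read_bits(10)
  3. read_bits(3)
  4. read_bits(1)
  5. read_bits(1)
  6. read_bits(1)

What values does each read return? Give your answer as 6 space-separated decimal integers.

Read 1: bits[0:7] width=7 -> value=18 (bin 0010010); offset now 7 = byte 0 bit 7; 17 bits remain
Read 2: bits[7:17] width=10 -> value=907 (bin 1110001011); offset now 17 = byte 2 bit 1; 7 bits remain
Read 3: bits[17:20] width=3 -> value=4 (bin 100); offset now 20 = byte 2 bit 4; 4 bits remain
Read 4: bits[20:21] width=1 -> value=0 (bin 0); offset now 21 = byte 2 bit 5; 3 bits remain
Read 5: bits[21:22] width=1 -> value=0 (bin 0); offset now 22 = byte 2 bit 6; 2 bits remain
Read 6: bits[22:23] width=1 -> value=1 (bin 1); offset now 23 = byte 2 bit 7; 1 bits remain

Answer: 18 907 4 0 0 1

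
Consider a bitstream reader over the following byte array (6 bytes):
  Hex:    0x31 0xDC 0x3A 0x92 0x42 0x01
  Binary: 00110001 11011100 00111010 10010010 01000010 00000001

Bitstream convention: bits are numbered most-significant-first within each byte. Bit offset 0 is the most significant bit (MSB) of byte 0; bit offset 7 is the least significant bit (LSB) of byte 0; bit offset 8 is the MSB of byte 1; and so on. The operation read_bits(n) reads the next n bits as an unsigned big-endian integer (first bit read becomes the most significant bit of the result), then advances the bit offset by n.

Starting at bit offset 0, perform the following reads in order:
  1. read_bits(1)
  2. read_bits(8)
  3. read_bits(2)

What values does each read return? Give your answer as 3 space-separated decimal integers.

Answer: 0 99 2

Derivation:
Read 1: bits[0:1] width=1 -> value=0 (bin 0); offset now 1 = byte 0 bit 1; 47 bits remain
Read 2: bits[1:9] width=8 -> value=99 (bin 01100011); offset now 9 = byte 1 bit 1; 39 bits remain
Read 3: bits[9:11] width=2 -> value=2 (bin 10); offset now 11 = byte 1 bit 3; 37 bits remain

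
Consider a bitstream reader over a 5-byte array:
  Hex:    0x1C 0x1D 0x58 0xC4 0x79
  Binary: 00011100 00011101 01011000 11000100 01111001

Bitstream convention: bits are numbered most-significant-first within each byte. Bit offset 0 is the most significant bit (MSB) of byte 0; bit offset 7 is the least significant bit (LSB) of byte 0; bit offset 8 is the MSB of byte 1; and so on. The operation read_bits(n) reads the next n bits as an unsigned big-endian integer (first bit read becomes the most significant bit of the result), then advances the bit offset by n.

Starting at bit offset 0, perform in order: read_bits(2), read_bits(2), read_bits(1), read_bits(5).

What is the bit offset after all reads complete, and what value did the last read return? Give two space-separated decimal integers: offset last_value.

Answer: 10 16

Derivation:
Read 1: bits[0:2] width=2 -> value=0 (bin 00); offset now 2 = byte 0 bit 2; 38 bits remain
Read 2: bits[2:4] width=2 -> value=1 (bin 01); offset now 4 = byte 0 bit 4; 36 bits remain
Read 3: bits[4:5] width=1 -> value=1 (bin 1); offset now 5 = byte 0 bit 5; 35 bits remain
Read 4: bits[5:10] width=5 -> value=16 (bin 10000); offset now 10 = byte 1 bit 2; 30 bits remain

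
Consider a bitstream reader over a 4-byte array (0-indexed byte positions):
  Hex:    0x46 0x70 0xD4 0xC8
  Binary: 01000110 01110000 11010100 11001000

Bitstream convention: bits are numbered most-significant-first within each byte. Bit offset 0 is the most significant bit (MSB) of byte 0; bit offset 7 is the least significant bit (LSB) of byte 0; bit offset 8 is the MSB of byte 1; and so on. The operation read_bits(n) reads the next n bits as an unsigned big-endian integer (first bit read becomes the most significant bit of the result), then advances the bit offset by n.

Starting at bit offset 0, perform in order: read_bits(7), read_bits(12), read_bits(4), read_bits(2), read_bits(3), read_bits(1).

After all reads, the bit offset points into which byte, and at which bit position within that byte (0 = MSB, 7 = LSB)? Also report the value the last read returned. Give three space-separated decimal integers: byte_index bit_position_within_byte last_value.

Answer: 3 5 1

Derivation:
Read 1: bits[0:7] width=7 -> value=35 (bin 0100011); offset now 7 = byte 0 bit 7; 25 bits remain
Read 2: bits[7:19] width=12 -> value=902 (bin 001110000110); offset now 19 = byte 2 bit 3; 13 bits remain
Read 3: bits[19:23] width=4 -> value=10 (bin 1010); offset now 23 = byte 2 bit 7; 9 bits remain
Read 4: bits[23:25] width=2 -> value=1 (bin 01); offset now 25 = byte 3 bit 1; 7 bits remain
Read 5: bits[25:28] width=3 -> value=4 (bin 100); offset now 28 = byte 3 bit 4; 4 bits remain
Read 6: bits[28:29] width=1 -> value=1 (bin 1); offset now 29 = byte 3 bit 5; 3 bits remain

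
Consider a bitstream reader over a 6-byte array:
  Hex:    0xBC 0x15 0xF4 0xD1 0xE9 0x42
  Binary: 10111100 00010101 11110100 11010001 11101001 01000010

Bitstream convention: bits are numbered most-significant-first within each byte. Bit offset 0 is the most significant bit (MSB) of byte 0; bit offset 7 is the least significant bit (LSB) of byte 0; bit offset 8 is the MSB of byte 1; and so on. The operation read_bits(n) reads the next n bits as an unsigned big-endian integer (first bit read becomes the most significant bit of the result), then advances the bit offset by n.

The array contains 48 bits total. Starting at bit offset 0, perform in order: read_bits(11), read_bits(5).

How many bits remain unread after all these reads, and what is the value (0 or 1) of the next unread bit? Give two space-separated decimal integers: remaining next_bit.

Read 1: bits[0:11] width=11 -> value=1504 (bin 10111100000); offset now 11 = byte 1 bit 3; 37 bits remain
Read 2: bits[11:16] width=5 -> value=21 (bin 10101); offset now 16 = byte 2 bit 0; 32 bits remain

Answer: 32 1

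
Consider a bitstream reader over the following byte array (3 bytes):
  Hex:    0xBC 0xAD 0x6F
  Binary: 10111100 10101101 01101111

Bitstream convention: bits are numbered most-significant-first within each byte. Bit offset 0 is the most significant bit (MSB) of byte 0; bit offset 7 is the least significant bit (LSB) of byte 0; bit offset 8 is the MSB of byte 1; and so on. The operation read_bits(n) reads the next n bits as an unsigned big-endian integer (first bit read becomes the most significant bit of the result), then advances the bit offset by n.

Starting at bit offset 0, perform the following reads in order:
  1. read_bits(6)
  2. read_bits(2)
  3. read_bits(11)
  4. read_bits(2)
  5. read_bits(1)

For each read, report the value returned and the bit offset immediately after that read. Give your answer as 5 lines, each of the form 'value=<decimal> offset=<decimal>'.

Read 1: bits[0:6] width=6 -> value=47 (bin 101111); offset now 6 = byte 0 bit 6; 18 bits remain
Read 2: bits[6:8] width=2 -> value=0 (bin 00); offset now 8 = byte 1 bit 0; 16 bits remain
Read 3: bits[8:19] width=11 -> value=1387 (bin 10101101011); offset now 19 = byte 2 bit 3; 5 bits remain
Read 4: bits[19:21] width=2 -> value=1 (bin 01); offset now 21 = byte 2 bit 5; 3 bits remain
Read 5: bits[21:22] width=1 -> value=1 (bin 1); offset now 22 = byte 2 bit 6; 2 bits remain

Answer: value=47 offset=6
value=0 offset=8
value=1387 offset=19
value=1 offset=21
value=1 offset=22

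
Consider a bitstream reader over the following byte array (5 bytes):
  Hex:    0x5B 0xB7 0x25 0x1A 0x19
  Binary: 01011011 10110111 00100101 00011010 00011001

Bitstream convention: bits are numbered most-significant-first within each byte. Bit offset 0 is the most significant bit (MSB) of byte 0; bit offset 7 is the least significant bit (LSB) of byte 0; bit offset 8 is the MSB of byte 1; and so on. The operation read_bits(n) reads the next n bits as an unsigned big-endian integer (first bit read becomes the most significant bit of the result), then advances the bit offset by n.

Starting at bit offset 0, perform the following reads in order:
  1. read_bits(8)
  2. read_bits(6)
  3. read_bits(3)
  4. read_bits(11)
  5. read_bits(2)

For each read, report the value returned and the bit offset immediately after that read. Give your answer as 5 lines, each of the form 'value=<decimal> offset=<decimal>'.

Read 1: bits[0:8] width=8 -> value=91 (bin 01011011); offset now 8 = byte 1 bit 0; 32 bits remain
Read 2: bits[8:14] width=6 -> value=45 (bin 101101); offset now 14 = byte 1 bit 6; 26 bits remain
Read 3: bits[14:17] width=3 -> value=6 (bin 110); offset now 17 = byte 2 bit 1; 23 bits remain
Read 4: bits[17:28] width=11 -> value=593 (bin 01001010001); offset now 28 = byte 3 bit 4; 12 bits remain
Read 5: bits[28:30] width=2 -> value=2 (bin 10); offset now 30 = byte 3 bit 6; 10 bits remain

Answer: value=91 offset=8
value=45 offset=14
value=6 offset=17
value=593 offset=28
value=2 offset=30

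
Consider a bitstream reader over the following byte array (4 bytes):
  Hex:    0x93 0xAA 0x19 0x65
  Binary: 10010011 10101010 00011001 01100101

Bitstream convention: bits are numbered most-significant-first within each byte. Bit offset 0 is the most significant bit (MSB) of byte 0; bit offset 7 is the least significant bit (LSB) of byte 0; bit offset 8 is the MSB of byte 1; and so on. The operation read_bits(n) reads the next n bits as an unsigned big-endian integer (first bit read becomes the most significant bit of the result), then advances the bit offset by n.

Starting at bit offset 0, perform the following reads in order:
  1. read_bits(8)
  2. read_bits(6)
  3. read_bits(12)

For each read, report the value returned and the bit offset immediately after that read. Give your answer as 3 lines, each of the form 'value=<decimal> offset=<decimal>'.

Read 1: bits[0:8] width=8 -> value=147 (bin 10010011); offset now 8 = byte 1 bit 0; 24 bits remain
Read 2: bits[8:14] width=6 -> value=42 (bin 101010); offset now 14 = byte 1 bit 6; 18 bits remain
Read 3: bits[14:26] width=12 -> value=2149 (bin 100001100101); offset now 26 = byte 3 bit 2; 6 bits remain

Answer: value=147 offset=8
value=42 offset=14
value=2149 offset=26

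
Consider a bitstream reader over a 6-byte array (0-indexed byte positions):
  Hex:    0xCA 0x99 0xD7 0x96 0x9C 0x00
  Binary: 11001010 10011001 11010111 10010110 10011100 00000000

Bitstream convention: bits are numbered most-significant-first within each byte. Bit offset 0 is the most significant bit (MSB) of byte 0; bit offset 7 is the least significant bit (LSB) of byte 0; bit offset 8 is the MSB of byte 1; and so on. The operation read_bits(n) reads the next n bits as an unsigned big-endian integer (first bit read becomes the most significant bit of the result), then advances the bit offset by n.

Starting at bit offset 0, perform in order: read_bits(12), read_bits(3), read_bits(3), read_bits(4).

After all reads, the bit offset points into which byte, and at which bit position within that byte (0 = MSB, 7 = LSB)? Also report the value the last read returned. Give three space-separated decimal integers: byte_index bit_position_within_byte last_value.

Answer: 2 6 5

Derivation:
Read 1: bits[0:12] width=12 -> value=3241 (bin 110010101001); offset now 12 = byte 1 bit 4; 36 bits remain
Read 2: bits[12:15] width=3 -> value=4 (bin 100); offset now 15 = byte 1 bit 7; 33 bits remain
Read 3: bits[15:18] width=3 -> value=7 (bin 111); offset now 18 = byte 2 bit 2; 30 bits remain
Read 4: bits[18:22] width=4 -> value=5 (bin 0101); offset now 22 = byte 2 bit 6; 26 bits remain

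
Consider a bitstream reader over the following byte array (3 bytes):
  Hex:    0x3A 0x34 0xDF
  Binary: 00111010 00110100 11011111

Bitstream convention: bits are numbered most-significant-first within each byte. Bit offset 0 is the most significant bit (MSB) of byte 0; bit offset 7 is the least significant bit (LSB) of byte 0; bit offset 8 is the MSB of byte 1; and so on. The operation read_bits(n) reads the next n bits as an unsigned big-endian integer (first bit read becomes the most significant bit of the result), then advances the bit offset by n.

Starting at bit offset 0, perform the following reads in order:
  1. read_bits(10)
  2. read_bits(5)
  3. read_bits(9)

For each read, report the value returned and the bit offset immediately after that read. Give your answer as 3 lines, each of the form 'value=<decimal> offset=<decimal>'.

Answer: value=232 offset=10
value=26 offset=15
value=223 offset=24

Derivation:
Read 1: bits[0:10] width=10 -> value=232 (bin 0011101000); offset now 10 = byte 1 bit 2; 14 bits remain
Read 2: bits[10:15] width=5 -> value=26 (bin 11010); offset now 15 = byte 1 bit 7; 9 bits remain
Read 3: bits[15:24] width=9 -> value=223 (bin 011011111); offset now 24 = byte 3 bit 0; 0 bits remain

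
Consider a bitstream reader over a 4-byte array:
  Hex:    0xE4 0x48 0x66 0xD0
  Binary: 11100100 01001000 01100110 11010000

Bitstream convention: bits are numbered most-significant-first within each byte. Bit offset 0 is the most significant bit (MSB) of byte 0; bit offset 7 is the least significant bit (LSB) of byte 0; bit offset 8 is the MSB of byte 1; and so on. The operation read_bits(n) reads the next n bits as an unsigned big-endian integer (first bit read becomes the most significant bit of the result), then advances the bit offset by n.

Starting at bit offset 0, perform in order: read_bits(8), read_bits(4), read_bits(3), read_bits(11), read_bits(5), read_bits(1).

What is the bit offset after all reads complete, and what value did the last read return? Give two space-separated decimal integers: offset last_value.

Answer: 32 0

Derivation:
Read 1: bits[0:8] width=8 -> value=228 (bin 11100100); offset now 8 = byte 1 bit 0; 24 bits remain
Read 2: bits[8:12] width=4 -> value=4 (bin 0100); offset now 12 = byte 1 bit 4; 20 bits remain
Read 3: bits[12:15] width=3 -> value=4 (bin 100); offset now 15 = byte 1 bit 7; 17 bits remain
Read 4: bits[15:26] width=11 -> value=411 (bin 00110011011); offset now 26 = byte 3 bit 2; 6 bits remain
Read 5: bits[26:31] width=5 -> value=8 (bin 01000); offset now 31 = byte 3 bit 7; 1 bits remain
Read 6: bits[31:32] width=1 -> value=0 (bin 0); offset now 32 = byte 4 bit 0; 0 bits remain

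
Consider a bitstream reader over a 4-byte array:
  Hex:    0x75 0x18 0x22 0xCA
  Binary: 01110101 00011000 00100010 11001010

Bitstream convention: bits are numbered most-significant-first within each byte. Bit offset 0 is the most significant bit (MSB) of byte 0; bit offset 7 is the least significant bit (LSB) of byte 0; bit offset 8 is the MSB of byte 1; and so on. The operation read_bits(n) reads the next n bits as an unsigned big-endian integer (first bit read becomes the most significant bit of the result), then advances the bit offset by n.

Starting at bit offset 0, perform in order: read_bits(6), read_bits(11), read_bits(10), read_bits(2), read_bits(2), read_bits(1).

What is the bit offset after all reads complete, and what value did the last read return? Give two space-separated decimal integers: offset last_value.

Answer: 32 0

Derivation:
Read 1: bits[0:6] width=6 -> value=29 (bin 011101); offset now 6 = byte 0 bit 6; 26 bits remain
Read 2: bits[6:17] width=11 -> value=560 (bin 01000110000); offset now 17 = byte 2 bit 1; 15 bits remain
Read 3: bits[17:27] width=10 -> value=278 (bin 0100010110); offset now 27 = byte 3 bit 3; 5 bits remain
Read 4: bits[27:29] width=2 -> value=1 (bin 01); offset now 29 = byte 3 bit 5; 3 bits remain
Read 5: bits[29:31] width=2 -> value=1 (bin 01); offset now 31 = byte 3 bit 7; 1 bits remain
Read 6: bits[31:32] width=1 -> value=0 (bin 0); offset now 32 = byte 4 bit 0; 0 bits remain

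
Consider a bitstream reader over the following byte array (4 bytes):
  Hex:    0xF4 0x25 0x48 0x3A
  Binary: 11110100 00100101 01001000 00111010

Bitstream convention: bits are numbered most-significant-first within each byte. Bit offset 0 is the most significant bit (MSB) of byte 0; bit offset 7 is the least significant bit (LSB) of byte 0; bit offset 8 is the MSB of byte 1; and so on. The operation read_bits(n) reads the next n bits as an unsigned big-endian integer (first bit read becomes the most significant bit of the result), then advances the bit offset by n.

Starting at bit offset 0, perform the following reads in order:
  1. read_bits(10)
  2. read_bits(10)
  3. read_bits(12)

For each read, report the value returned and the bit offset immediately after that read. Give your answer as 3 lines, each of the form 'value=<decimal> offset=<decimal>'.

Answer: value=976 offset=10
value=596 offset=20
value=2106 offset=32

Derivation:
Read 1: bits[0:10] width=10 -> value=976 (bin 1111010000); offset now 10 = byte 1 bit 2; 22 bits remain
Read 2: bits[10:20] width=10 -> value=596 (bin 1001010100); offset now 20 = byte 2 bit 4; 12 bits remain
Read 3: bits[20:32] width=12 -> value=2106 (bin 100000111010); offset now 32 = byte 4 bit 0; 0 bits remain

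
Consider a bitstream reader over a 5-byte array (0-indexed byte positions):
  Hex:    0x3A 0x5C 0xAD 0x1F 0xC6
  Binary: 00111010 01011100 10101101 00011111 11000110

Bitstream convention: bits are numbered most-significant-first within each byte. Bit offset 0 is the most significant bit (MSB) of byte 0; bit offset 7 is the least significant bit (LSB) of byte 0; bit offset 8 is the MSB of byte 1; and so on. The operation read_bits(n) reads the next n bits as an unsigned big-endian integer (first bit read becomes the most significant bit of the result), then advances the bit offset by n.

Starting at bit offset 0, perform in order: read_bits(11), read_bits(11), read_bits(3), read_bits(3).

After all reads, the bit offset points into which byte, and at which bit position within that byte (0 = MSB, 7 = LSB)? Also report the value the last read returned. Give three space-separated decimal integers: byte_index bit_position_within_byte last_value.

Read 1: bits[0:11] width=11 -> value=466 (bin 00111010010); offset now 11 = byte 1 bit 3; 29 bits remain
Read 2: bits[11:22] width=11 -> value=1835 (bin 11100101011); offset now 22 = byte 2 bit 6; 18 bits remain
Read 3: bits[22:25] width=3 -> value=2 (bin 010); offset now 25 = byte 3 bit 1; 15 bits remain
Read 4: bits[25:28] width=3 -> value=1 (bin 001); offset now 28 = byte 3 bit 4; 12 bits remain

Answer: 3 4 1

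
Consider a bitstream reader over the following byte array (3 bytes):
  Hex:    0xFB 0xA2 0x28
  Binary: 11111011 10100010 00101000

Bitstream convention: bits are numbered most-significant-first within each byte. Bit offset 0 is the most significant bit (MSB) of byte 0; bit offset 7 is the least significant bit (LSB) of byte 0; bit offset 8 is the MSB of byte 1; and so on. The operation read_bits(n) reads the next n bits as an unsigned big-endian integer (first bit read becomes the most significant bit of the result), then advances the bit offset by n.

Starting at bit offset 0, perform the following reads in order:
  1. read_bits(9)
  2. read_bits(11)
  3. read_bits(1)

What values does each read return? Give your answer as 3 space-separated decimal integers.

Read 1: bits[0:9] width=9 -> value=503 (bin 111110111); offset now 9 = byte 1 bit 1; 15 bits remain
Read 2: bits[9:20] width=11 -> value=546 (bin 01000100010); offset now 20 = byte 2 bit 4; 4 bits remain
Read 3: bits[20:21] width=1 -> value=1 (bin 1); offset now 21 = byte 2 bit 5; 3 bits remain

Answer: 503 546 1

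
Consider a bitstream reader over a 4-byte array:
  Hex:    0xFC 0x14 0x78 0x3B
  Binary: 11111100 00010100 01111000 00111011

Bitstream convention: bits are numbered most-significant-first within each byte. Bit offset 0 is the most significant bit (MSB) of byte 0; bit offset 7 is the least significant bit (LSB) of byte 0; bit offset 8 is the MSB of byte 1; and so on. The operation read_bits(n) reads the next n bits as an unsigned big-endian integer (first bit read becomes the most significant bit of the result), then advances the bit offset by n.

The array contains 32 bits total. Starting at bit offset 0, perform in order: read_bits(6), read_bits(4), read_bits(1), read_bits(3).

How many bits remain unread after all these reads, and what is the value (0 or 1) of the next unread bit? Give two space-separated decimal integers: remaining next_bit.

Answer: 18 0

Derivation:
Read 1: bits[0:6] width=6 -> value=63 (bin 111111); offset now 6 = byte 0 bit 6; 26 bits remain
Read 2: bits[6:10] width=4 -> value=0 (bin 0000); offset now 10 = byte 1 bit 2; 22 bits remain
Read 3: bits[10:11] width=1 -> value=0 (bin 0); offset now 11 = byte 1 bit 3; 21 bits remain
Read 4: bits[11:14] width=3 -> value=5 (bin 101); offset now 14 = byte 1 bit 6; 18 bits remain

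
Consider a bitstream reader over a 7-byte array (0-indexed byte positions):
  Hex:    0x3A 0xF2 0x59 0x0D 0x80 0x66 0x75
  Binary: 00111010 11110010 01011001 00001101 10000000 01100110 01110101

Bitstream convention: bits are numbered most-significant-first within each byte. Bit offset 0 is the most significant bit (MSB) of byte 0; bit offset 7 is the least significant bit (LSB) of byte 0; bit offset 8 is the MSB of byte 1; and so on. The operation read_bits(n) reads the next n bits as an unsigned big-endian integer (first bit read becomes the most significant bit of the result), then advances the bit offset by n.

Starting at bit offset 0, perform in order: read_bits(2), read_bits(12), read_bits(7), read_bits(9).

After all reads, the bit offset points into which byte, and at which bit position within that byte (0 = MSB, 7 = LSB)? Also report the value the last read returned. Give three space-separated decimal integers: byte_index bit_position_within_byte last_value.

Read 1: bits[0:2] width=2 -> value=0 (bin 00); offset now 2 = byte 0 bit 2; 54 bits remain
Read 2: bits[2:14] width=12 -> value=3772 (bin 111010111100); offset now 14 = byte 1 bit 6; 42 bits remain
Read 3: bits[14:21] width=7 -> value=75 (bin 1001011); offset now 21 = byte 2 bit 5; 35 bits remain
Read 4: bits[21:30] width=9 -> value=67 (bin 001000011); offset now 30 = byte 3 bit 6; 26 bits remain

Answer: 3 6 67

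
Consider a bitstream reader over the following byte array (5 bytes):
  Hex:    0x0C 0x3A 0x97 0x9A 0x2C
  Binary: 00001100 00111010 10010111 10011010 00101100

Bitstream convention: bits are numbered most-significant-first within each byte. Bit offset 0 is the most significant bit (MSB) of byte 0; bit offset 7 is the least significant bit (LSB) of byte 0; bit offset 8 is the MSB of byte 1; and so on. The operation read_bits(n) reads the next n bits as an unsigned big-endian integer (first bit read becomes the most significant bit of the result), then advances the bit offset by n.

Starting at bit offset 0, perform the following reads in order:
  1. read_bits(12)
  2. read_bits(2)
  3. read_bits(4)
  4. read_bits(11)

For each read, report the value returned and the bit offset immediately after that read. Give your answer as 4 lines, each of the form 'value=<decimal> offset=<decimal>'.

Answer: value=195 offset=12
value=2 offset=14
value=10 offset=18
value=755 offset=29

Derivation:
Read 1: bits[0:12] width=12 -> value=195 (bin 000011000011); offset now 12 = byte 1 bit 4; 28 bits remain
Read 2: bits[12:14] width=2 -> value=2 (bin 10); offset now 14 = byte 1 bit 6; 26 bits remain
Read 3: bits[14:18] width=4 -> value=10 (bin 1010); offset now 18 = byte 2 bit 2; 22 bits remain
Read 4: bits[18:29] width=11 -> value=755 (bin 01011110011); offset now 29 = byte 3 bit 5; 11 bits remain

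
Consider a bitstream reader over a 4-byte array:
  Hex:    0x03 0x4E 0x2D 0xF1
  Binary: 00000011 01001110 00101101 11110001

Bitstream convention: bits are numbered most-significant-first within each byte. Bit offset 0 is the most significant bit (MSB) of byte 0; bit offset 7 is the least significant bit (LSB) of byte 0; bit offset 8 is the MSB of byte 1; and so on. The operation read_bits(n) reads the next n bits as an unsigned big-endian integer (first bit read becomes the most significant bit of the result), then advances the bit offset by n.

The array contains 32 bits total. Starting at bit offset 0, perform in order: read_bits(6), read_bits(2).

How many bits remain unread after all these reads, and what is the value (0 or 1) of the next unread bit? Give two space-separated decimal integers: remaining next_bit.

Read 1: bits[0:6] width=6 -> value=0 (bin 000000); offset now 6 = byte 0 bit 6; 26 bits remain
Read 2: bits[6:8] width=2 -> value=3 (bin 11); offset now 8 = byte 1 bit 0; 24 bits remain

Answer: 24 0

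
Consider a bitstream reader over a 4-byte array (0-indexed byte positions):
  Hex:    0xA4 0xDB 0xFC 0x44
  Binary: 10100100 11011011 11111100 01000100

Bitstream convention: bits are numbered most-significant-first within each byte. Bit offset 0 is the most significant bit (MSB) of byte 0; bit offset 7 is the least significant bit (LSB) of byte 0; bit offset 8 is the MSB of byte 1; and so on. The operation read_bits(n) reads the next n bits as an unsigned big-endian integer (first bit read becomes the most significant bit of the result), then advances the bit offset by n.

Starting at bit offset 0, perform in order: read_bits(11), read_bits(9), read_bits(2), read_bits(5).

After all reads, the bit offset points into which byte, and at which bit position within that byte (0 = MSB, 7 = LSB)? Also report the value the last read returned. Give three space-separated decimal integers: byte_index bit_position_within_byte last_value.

Read 1: bits[0:11] width=11 -> value=1318 (bin 10100100110); offset now 11 = byte 1 bit 3; 21 bits remain
Read 2: bits[11:20] width=9 -> value=447 (bin 110111111); offset now 20 = byte 2 bit 4; 12 bits remain
Read 3: bits[20:22] width=2 -> value=3 (bin 11); offset now 22 = byte 2 bit 6; 10 bits remain
Read 4: bits[22:27] width=5 -> value=2 (bin 00010); offset now 27 = byte 3 bit 3; 5 bits remain

Answer: 3 3 2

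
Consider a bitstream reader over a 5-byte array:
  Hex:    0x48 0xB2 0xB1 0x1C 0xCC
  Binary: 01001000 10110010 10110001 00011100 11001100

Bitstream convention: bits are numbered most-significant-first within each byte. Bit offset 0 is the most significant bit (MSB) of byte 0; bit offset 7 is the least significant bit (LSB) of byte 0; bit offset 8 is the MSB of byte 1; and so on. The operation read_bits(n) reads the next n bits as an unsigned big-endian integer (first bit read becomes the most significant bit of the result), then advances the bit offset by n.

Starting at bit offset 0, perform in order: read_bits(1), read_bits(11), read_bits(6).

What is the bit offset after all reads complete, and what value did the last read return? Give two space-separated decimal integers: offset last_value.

Read 1: bits[0:1] width=1 -> value=0 (bin 0); offset now 1 = byte 0 bit 1; 39 bits remain
Read 2: bits[1:12] width=11 -> value=1163 (bin 10010001011); offset now 12 = byte 1 bit 4; 28 bits remain
Read 3: bits[12:18] width=6 -> value=10 (bin 001010); offset now 18 = byte 2 bit 2; 22 bits remain

Answer: 18 10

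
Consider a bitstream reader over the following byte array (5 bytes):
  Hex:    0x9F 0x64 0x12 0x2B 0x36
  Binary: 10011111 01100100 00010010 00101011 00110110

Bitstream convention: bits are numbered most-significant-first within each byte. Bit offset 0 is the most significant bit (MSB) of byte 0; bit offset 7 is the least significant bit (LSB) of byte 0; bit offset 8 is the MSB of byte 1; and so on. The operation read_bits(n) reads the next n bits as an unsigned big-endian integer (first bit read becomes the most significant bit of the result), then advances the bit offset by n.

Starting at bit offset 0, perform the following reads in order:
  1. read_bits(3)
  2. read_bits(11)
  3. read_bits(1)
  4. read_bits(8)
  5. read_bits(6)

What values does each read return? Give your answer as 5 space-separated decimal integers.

Read 1: bits[0:3] width=3 -> value=4 (bin 100); offset now 3 = byte 0 bit 3; 37 bits remain
Read 2: bits[3:14] width=11 -> value=2009 (bin 11111011001); offset now 14 = byte 1 bit 6; 26 bits remain
Read 3: bits[14:15] width=1 -> value=0 (bin 0); offset now 15 = byte 1 bit 7; 25 bits remain
Read 4: bits[15:23] width=8 -> value=9 (bin 00001001); offset now 23 = byte 2 bit 7; 17 bits remain
Read 5: bits[23:29] width=6 -> value=5 (bin 000101); offset now 29 = byte 3 bit 5; 11 bits remain

Answer: 4 2009 0 9 5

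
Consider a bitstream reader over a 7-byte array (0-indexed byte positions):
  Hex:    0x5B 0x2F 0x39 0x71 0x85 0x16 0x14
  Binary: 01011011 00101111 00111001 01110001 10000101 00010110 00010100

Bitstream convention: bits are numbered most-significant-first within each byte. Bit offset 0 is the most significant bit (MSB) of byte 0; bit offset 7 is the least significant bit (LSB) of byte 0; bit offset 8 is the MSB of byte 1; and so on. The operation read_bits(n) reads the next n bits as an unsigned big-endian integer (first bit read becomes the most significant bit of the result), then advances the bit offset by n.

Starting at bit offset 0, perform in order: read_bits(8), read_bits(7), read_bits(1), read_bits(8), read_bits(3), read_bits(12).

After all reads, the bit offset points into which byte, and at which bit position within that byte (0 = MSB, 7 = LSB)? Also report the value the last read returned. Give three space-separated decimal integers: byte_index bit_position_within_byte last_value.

Read 1: bits[0:8] width=8 -> value=91 (bin 01011011); offset now 8 = byte 1 bit 0; 48 bits remain
Read 2: bits[8:15] width=7 -> value=23 (bin 0010111); offset now 15 = byte 1 bit 7; 41 bits remain
Read 3: bits[15:16] width=1 -> value=1 (bin 1); offset now 16 = byte 2 bit 0; 40 bits remain
Read 4: bits[16:24] width=8 -> value=57 (bin 00111001); offset now 24 = byte 3 bit 0; 32 bits remain
Read 5: bits[24:27] width=3 -> value=3 (bin 011); offset now 27 = byte 3 bit 3; 29 bits remain
Read 6: bits[27:39] width=12 -> value=2242 (bin 100011000010); offset now 39 = byte 4 bit 7; 17 bits remain

Answer: 4 7 2242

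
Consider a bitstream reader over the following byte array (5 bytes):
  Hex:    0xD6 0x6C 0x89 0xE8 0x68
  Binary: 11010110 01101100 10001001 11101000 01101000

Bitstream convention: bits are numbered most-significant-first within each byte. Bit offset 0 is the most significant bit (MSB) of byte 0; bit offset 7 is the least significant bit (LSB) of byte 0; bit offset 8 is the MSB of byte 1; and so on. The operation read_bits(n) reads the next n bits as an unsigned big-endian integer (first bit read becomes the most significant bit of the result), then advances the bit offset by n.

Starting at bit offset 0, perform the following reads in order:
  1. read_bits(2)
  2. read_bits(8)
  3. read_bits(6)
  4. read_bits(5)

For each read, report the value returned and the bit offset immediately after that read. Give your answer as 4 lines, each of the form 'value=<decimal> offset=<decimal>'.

Read 1: bits[0:2] width=2 -> value=3 (bin 11); offset now 2 = byte 0 bit 2; 38 bits remain
Read 2: bits[2:10] width=8 -> value=89 (bin 01011001); offset now 10 = byte 1 bit 2; 30 bits remain
Read 3: bits[10:16] width=6 -> value=44 (bin 101100); offset now 16 = byte 2 bit 0; 24 bits remain
Read 4: bits[16:21] width=5 -> value=17 (bin 10001); offset now 21 = byte 2 bit 5; 19 bits remain

Answer: value=3 offset=2
value=89 offset=10
value=44 offset=16
value=17 offset=21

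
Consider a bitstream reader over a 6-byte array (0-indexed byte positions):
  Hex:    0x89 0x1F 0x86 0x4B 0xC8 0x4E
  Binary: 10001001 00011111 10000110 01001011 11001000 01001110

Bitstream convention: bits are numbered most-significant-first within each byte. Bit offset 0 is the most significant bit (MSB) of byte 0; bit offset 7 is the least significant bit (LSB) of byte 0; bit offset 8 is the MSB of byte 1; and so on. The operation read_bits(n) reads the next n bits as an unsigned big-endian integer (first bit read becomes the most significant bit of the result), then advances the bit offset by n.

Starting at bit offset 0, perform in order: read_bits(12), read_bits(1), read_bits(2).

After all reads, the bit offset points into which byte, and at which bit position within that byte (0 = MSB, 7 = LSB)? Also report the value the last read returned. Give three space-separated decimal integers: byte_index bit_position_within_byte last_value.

Answer: 1 7 3

Derivation:
Read 1: bits[0:12] width=12 -> value=2193 (bin 100010010001); offset now 12 = byte 1 bit 4; 36 bits remain
Read 2: bits[12:13] width=1 -> value=1 (bin 1); offset now 13 = byte 1 bit 5; 35 bits remain
Read 3: bits[13:15] width=2 -> value=3 (bin 11); offset now 15 = byte 1 bit 7; 33 bits remain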